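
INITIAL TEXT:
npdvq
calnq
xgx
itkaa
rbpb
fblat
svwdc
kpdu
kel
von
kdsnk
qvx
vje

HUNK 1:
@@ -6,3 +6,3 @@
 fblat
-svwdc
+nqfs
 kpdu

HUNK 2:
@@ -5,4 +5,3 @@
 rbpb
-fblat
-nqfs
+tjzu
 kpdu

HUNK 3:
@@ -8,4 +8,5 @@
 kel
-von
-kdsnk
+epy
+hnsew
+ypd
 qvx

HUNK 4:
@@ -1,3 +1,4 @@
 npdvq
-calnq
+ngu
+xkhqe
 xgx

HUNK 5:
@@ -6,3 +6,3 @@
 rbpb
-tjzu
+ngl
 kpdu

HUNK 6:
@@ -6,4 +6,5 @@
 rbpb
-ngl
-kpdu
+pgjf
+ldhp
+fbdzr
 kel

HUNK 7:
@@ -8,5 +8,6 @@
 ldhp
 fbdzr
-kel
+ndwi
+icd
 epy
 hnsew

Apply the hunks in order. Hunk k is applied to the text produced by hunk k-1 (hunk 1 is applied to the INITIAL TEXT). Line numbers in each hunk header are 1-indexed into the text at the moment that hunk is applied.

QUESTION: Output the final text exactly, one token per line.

Answer: npdvq
ngu
xkhqe
xgx
itkaa
rbpb
pgjf
ldhp
fbdzr
ndwi
icd
epy
hnsew
ypd
qvx
vje

Derivation:
Hunk 1: at line 6 remove [svwdc] add [nqfs] -> 13 lines: npdvq calnq xgx itkaa rbpb fblat nqfs kpdu kel von kdsnk qvx vje
Hunk 2: at line 5 remove [fblat,nqfs] add [tjzu] -> 12 lines: npdvq calnq xgx itkaa rbpb tjzu kpdu kel von kdsnk qvx vje
Hunk 3: at line 8 remove [von,kdsnk] add [epy,hnsew,ypd] -> 13 lines: npdvq calnq xgx itkaa rbpb tjzu kpdu kel epy hnsew ypd qvx vje
Hunk 4: at line 1 remove [calnq] add [ngu,xkhqe] -> 14 lines: npdvq ngu xkhqe xgx itkaa rbpb tjzu kpdu kel epy hnsew ypd qvx vje
Hunk 5: at line 6 remove [tjzu] add [ngl] -> 14 lines: npdvq ngu xkhqe xgx itkaa rbpb ngl kpdu kel epy hnsew ypd qvx vje
Hunk 6: at line 6 remove [ngl,kpdu] add [pgjf,ldhp,fbdzr] -> 15 lines: npdvq ngu xkhqe xgx itkaa rbpb pgjf ldhp fbdzr kel epy hnsew ypd qvx vje
Hunk 7: at line 8 remove [kel] add [ndwi,icd] -> 16 lines: npdvq ngu xkhqe xgx itkaa rbpb pgjf ldhp fbdzr ndwi icd epy hnsew ypd qvx vje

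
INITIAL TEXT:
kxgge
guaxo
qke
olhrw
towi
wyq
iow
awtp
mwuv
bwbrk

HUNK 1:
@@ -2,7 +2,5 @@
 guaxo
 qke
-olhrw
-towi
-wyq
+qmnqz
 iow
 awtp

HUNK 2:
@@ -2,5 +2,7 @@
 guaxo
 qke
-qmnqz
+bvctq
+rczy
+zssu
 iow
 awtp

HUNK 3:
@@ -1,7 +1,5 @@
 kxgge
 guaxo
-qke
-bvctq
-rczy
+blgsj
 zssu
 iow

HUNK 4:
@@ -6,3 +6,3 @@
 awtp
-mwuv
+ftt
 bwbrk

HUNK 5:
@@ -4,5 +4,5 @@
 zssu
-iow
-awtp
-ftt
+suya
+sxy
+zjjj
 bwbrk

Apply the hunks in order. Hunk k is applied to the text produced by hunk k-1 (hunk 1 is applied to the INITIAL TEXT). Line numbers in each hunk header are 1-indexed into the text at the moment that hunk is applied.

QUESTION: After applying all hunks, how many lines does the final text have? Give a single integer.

Hunk 1: at line 2 remove [olhrw,towi,wyq] add [qmnqz] -> 8 lines: kxgge guaxo qke qmnqz iow awtp mwuv bwbrk
Hunk 2: at line 2 remove [qmnqz] add [bvctq,rczy,zssu] -> 10 lines: kxgge guaxo qke bvctq rczy zssu iow awtp mwuv bwbrk
Hunk 3: at line 1 remove [qke,bvctq,rczy] add [blgsj] -> 8 lines: kxgge guaxo blgsj zssu iow awtp mwuv bwbrk
Hunk 4: at line 6 remove [mwuv] add [ftt] -> 8 lines: kxgge guaxo blgsj zssu iow awtp ftt bwbrk
Hunk 5: at line 4 remove [iow,awtp,ftt] add [suya,sxy,zjjj] -> 8 lines: kxgge guaxo blgsj zssu suya sxy zjjj bwbrk
Final line count: 8

Answer: 8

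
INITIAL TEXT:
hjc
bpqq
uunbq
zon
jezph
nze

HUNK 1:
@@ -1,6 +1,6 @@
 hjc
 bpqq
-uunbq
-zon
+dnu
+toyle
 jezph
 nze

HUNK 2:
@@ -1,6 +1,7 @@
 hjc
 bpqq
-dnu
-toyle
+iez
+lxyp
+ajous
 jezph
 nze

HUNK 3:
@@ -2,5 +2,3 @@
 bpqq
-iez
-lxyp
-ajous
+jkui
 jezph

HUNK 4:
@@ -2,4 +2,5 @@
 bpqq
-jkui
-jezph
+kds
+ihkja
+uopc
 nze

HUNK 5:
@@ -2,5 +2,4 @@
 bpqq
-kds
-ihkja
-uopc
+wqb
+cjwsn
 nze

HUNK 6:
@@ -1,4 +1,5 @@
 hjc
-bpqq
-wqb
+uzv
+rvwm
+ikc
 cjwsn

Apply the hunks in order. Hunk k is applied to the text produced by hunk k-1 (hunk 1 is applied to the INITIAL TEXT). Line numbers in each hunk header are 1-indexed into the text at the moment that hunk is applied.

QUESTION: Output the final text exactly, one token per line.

Hunk 1: at line 1 remove [uunbq,zon] add [dnu,toyle] -> 6 lines: hjc bpqq dnu toyle jezph nze
Hunk 2: at line 1 remove [dnu,toyle] add [iez,lxyp,ajous] -> 7 lines: hjc bpqq iez lxyp ajous jezph nze
Hunk 3: at line 2 remove [iez,lxyp,ajous] add [jkui] -> 5 lines: hjc bpqq jkui jezph nze
Hunk 4: at line 2 remove [jkui,jezph] add [kds,ihkja,uopc] -> 6 lines: hjc bpqq kds ihkja uopc nze
Hunk 5: at line 2 remove [kds,ihkja,uopc] add [wqb,cjwsn] -> 5 lines: hjc bpqq wqb cjwsn nze
Hunk 6: at line 1 remove [bpqq,wqb] add [uzv,rvwm,ikc] -> 6 lines: hjc uzv rvwm ikc cjwsn nze

Answer: hjc
uzv
rvwm
ikc
cjwsn
nze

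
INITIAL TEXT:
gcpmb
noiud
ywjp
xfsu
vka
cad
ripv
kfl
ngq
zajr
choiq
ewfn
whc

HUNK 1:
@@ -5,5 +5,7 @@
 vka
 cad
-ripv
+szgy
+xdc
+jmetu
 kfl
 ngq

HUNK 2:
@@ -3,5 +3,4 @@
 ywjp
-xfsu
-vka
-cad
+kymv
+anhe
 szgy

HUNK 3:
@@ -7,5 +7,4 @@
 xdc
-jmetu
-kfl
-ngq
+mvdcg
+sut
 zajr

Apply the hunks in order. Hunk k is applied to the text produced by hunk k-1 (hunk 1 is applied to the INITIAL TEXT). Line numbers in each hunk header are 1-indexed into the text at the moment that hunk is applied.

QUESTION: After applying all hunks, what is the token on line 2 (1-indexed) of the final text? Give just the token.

Answer: noiud

Derivation:
Hunk 1: at line 5 remove [ripv] add [szgy,xdc,jmetu] -> 15 lines: gcpmb noiud ywjp xfsu vka cad szgy xdc jmetu kfl ngq zajr choiq ewfn whc
Hunk 2: at line 3 remove [xfsu,vka,cad] add [kymv,anhe] -> 14 lines: gcpmb noiud ywjp kymv anhe szgy xdc jmetu kfl ngq zajr choiq ewfn whc
Hunk 3: at line 7 remove [jmetu,kfl,ngq] add [mvdcg,sut] -> 13 lines: gcpmb noiud ywjp kymv anhe szgy xdc mvdcg sut zajr choiq ewfn whc
Final line 2: noiud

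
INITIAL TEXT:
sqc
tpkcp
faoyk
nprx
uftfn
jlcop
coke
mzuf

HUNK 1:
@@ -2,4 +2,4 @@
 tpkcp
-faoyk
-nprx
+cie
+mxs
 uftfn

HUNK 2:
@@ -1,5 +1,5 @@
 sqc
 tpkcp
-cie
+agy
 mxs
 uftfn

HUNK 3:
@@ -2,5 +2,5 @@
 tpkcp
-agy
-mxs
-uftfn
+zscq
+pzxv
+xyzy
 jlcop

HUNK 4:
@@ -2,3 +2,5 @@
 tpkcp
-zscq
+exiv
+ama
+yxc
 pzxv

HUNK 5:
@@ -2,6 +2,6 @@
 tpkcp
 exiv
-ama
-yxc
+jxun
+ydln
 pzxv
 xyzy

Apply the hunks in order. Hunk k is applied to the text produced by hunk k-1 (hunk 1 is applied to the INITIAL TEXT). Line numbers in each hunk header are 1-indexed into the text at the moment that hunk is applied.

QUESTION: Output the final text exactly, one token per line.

Hunk 1: at line 2 remove [faoyk,nprx] add [cie,mxs] -> 8 lines: sqc tpkcp cie mxs uftfn jlcop coke mzuf
Hunk 2: at line 1 remove [cie] add [agy] -> 8 lines: sqc tpkcp agy mxs uftfn jlcop coke mzuf
Hunk 3: at line 2 remove [agy,mxs,uftfn] add [zscq,pzxv,xyzy] -> 8 lines: sqc tpkcp zscq pzxv xyzy jlcop coke mzuf
Hunk 4: at line 2 remove [zscq] add [exiv,ama,yxc] -> 10 lines: sqc tpkcp exiv ama yxc pzxv xyzy jlcop coke mzuf
Hunk 5: at line 2 remove [ama,yxc] add [jxun,ydln] -> 10 lines: sqc tpkcp exiv jxun ydln pzxv xyzy jlcop coke mzuf

Answer: sqc
tpkcp
exiv
jxun
ydln
pzxv
xyzy
jlcop
coke
mzuf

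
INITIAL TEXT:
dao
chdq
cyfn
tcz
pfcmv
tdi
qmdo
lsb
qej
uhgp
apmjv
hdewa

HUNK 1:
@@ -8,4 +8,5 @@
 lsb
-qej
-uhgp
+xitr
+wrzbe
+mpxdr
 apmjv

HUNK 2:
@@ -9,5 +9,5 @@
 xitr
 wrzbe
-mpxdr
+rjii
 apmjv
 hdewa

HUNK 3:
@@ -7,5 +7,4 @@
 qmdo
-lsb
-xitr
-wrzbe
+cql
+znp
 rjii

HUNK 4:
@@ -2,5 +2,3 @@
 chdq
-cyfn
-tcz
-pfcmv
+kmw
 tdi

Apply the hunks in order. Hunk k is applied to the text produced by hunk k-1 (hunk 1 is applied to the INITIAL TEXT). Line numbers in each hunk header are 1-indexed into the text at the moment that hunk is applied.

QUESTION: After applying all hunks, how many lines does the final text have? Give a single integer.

Answer: 10

Derivation:
Hunk 1: at line 8 remove [qej,uhgp] add [xitr,wrzbe,mpxdr] -> 13 lines: dao chdq cyfn tcz pfcmv tdi qmdo lsb xitr wrzbe mpxdr apmjv hdewa
Hunk 2: at line 9 remove [mpxdr] add [rjii] -> 13 lines: dao chdq cyfn tcz pfcmv tdi qmdo lsb xitr wrzbe rjii apmjv hdewa
Hunk 3: at line 7 remove [lsb,xitr,wrzbe] add [cql,znp] -> 12 lines: dao chdq cyfn tcz pfcmv tdi qmdo cql znp rjii apmjv hdewa
Hunk 4: at line 2 remove [cyfn,tcz,pfcmv] add [kmw] -> 10 lines: dao chdq kmw tdi qmdo cql znp rjii apmjv hdewa
Final line count: 10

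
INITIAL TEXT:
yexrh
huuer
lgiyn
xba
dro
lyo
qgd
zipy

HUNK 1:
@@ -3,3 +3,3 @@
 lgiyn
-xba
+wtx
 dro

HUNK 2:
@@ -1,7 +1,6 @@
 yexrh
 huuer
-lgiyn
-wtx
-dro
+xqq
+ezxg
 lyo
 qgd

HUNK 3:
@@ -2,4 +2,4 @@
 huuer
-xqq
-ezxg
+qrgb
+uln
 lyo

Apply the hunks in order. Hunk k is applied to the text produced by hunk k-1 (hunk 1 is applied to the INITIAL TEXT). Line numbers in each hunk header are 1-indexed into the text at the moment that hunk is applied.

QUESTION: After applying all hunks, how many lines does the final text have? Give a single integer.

Answer: 7

Derivation:
Hunk 1: at line 3 remove [xba] add [wtx] -> 8 lines: yexrh huuer lgiyn wtx dro lyo qgd zipy
Hunk 2: at line 1 remove [lgiyn,wtx,dro] add [xqq,ezxg] -> 7 lines: yexrh huuer xqq ezxg lyo qgd zipy
Hunk 3: at line 2 remove [xqq,ezxg] add [qrgb,uln] -> 7 lines: yexrh huuer qrgb uln lyo qgd zipy
Final line count: 7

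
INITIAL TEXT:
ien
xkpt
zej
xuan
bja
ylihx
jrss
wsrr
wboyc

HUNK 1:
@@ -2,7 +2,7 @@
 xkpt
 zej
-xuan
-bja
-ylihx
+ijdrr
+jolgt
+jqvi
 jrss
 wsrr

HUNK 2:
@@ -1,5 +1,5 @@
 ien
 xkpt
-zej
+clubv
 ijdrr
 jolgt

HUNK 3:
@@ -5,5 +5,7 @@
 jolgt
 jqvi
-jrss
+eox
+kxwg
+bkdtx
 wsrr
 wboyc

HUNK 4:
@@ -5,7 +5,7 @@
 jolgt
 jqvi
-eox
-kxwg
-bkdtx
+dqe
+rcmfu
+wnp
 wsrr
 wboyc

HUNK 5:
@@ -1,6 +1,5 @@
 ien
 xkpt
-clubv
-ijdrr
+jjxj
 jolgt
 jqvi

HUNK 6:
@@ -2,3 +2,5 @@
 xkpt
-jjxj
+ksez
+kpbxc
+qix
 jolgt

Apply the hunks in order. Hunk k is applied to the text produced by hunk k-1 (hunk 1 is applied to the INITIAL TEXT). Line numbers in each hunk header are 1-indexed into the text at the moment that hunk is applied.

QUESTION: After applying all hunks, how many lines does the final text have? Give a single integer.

Hunk 1: at line 2 remove [xuan,bja,ylihx] add [ijdrr,jolgt,jqvi] -> 9 lines: ien xkpt zej ijdrr jolgt jqvi jrss wsrr wboyc
Hunk 2: at line 1 remove [zej] add [clubv] -> 9 lines: ien xkpt clubv ijdrr jolgt jqvi jrss wsrr wboyc
Hunk 3: at line 5 remove [jrss] add [eox,kxwg,bkdtx] -> 11 lines: ien xkpt clubv ijdrr jolgt jqvi eox kxwg bkdtx wsrr wboyc
Hunk 4: at line 5 remove [eox,kxwg,bkdtx] add [dqe,rcmfu,wnp] -> 11 lines: ien xkpt clubv ijdrr jolgt jqvi dqe rcmfu wnp wsrr wboyc
Hunk 5: at line 1 remove [clubv,ijdrr] add [jjxj] -> 10 lines: ien xkpt jjxj jolgt jqvi dqe rcmfu wnp wsrr wboyc
Hunk 6: at line 2 remove [jjxj] add [ksez,kpbxc,qix] -> 12 lines: ien xkpt ksez kpbxc qix jolgt jqvi dqe rcmfu wnp wsrr wboyc
Final line count: 12

Answer: 12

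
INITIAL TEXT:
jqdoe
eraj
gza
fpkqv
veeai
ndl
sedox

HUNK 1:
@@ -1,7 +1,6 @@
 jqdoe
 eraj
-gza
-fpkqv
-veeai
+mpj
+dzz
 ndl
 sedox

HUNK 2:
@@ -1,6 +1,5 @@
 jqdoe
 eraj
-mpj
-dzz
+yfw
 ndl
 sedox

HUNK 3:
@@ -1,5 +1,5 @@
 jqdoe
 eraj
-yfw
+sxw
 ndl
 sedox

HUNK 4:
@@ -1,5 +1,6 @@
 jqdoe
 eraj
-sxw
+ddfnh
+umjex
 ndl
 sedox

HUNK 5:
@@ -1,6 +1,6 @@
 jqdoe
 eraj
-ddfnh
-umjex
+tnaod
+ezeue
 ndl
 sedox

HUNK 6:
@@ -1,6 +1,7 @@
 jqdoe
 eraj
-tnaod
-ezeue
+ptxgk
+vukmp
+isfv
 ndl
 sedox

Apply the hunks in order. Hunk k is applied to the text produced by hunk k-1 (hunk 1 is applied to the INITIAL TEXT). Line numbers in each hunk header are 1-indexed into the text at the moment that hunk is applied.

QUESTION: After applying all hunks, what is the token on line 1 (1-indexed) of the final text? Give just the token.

Answer: jqdoe

Derivation:
Hunk 1: at line 1 remove [gza,fpkqv,veeai] add [mpj,dzz] -> 6 lines: jqdoe eraj mpj dzz ndl sedox
Hunk 2: at line 1 remove [mpj,dzz] add [yfw] -> 5 lines: jqdoe eraj yfw ndl sedox
Hunk 3: at line 1 remove [yfw] add [sxw] -> 5 lines: jqdoe eraj sxw ndl sedox
Hunk 4: at line 1 remove [sxw] add [ddfnh,umjex] -> 6 lines: jqdoe eraj ddfnh umjex ndl sedox
Hunk 5: at line 1 remove [ddfnh,umjex] add [tnaod,ezeue] -> 6 lines: jqdoe eraj tnaod ezeue ndl sedox
Hunk 6: at line 1 remove [tnaod,ezeue] add [ptxgk,vukmp,isfv] -> 7 lines: jqdoe eraj ptxgk vukmp isfv ndl sedox
Final line 1: jqdoe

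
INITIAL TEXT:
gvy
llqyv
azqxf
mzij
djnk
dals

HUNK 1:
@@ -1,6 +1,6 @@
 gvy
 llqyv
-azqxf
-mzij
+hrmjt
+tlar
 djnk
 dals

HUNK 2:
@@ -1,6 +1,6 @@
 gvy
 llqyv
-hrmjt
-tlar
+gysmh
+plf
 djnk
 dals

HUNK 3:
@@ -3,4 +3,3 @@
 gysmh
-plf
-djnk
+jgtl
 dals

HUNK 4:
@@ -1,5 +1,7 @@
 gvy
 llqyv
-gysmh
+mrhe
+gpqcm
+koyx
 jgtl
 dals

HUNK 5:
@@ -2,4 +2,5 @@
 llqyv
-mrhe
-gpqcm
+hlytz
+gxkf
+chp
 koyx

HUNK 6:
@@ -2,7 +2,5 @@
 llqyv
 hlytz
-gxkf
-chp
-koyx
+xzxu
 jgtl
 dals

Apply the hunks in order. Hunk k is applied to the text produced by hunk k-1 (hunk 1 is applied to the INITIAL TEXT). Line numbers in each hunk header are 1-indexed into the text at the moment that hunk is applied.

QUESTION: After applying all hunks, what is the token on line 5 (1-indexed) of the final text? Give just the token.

Hunk 1: at line 1 remove [azqxf,mzij] add [hrmjt,tlar] -> 6 lines: gvy llqyv hrmjt tlar djnk dals
Hunk 2: at line 1 remove [hrmjt,tlar] add [gysmh,plf] -> 6 lines: gvy llqyv gysmh plf djnk dals
Hunk 3: at line 3 remove [plf,djnk] add [jgtl] -> 5 lines: gvy llqyv gysmh jgtl dals
Hunk 4: at line 1 remove [gysmh] add [mrhe,gpqcm,koyx] -> 7 lines: gvy llqyv mrhe gpqcm koyx jgtl dals
Hunk 5: at line 2 remove [mrhe,gpqcm] add [hlytz,gxkf,chp] -> 8 lines: gvy llqyv hlytz gxkf chp koyx jgtl dals
Hunk 6: at line 2 remove [gxkf,chp,koyx] add [xzxu] -> 6 lines: gvy llqyv hlytz xzxu jgtl dals
Final line 5: jgtl

Answer: jgtl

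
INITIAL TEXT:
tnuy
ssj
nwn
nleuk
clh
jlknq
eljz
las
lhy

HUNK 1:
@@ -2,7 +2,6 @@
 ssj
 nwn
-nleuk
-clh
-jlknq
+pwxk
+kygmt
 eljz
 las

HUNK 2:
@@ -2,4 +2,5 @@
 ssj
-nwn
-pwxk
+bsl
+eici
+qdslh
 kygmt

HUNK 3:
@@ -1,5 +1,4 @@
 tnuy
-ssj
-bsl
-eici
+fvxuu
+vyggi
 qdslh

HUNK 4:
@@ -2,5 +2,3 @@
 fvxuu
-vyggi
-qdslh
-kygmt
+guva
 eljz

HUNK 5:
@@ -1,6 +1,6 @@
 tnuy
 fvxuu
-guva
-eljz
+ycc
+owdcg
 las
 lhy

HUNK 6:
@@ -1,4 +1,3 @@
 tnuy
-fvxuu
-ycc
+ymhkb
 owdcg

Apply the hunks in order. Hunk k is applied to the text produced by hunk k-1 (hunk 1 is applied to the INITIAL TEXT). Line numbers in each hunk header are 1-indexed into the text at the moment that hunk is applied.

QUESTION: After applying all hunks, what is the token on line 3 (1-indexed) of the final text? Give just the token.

Hunk 1: at line 2 remove [nleuk,clh,jlknq] add [pwxk,kygmt] -> 8 lines: tnuy ssj nwn pwxk kygmt eljz las lhy
Hunk 2: at line 2 remove [nwn,pwxk] add [bsl,eici,qdslh] -> 9 lines: tnuy ssj bsl eici qdslh kygmt eljz las lhy
Hunk 3: at line 1 remove [ssj,bsl,eici] add [fvxuu,vyggi] -> 8 lines: tnuy fvxuu vyggi qdslh kygmt eljz las lhy
Hunk 4: at line 2 remove [vyggi,qdslh,kygmt] add [guva] -> 6 lines: tnuy fvxuu guva eljz las lhy
Hunk 5: at line 1 remove [guva,eljz] add [ycc,owdcg] -> 6 lines: tnuy fvxuu ycc owdcg las lhy
Hunk 6: at line 1 remove [fvxuu,ycc] add [ymhkb] -> 5 lines: tnuy ymhkb owdcg las lhy
Final line 3: owdcg

Answer: owdcg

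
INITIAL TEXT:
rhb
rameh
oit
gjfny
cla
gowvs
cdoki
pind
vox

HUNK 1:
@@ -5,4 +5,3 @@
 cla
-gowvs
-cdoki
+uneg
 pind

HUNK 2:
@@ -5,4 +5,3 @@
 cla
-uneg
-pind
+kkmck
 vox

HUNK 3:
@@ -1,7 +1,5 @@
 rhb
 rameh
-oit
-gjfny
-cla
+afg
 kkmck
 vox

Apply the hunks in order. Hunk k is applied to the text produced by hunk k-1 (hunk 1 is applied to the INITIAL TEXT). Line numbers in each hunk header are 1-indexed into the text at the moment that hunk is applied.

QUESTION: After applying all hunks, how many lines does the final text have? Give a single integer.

Hunk 1: at line 5 remove [gowvs,cdoki] add [uneg] -> 8 lines: rhb rameh oit gjfny cla uneg pind vox
Hunk 2: at line 5 remove [uneg,pind] add [kkmck] -> 7 lines: rhb rameh oit gjfny cla kkmck vox
Hunk 3: at line 1 remove [oit,gjfny,cla] add [afg] -> 5 lines: rhb rameh afg kkmck vox
Final line count: 5

Answer: 5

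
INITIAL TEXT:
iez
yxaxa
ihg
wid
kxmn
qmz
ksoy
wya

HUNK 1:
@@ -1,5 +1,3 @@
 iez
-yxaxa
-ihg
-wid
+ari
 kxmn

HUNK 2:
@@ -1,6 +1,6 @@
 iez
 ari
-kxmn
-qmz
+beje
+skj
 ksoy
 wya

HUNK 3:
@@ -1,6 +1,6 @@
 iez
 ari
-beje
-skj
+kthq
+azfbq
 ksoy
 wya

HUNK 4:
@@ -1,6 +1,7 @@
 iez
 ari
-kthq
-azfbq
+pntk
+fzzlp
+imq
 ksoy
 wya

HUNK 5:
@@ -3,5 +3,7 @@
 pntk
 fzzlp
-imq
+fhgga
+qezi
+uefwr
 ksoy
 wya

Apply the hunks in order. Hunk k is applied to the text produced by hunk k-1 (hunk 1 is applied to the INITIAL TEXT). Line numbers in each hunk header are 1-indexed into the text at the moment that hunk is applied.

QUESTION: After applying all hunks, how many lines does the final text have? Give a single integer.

Hunk 1: at line 1 remove [yxaxa,ihg,wid] add [ari] -> 6 lines: iez ari kxmn qmz ksoy wya
Hunk 2: at line 1 remove [kxmn,qmz] add [beje,skj] -> 6 lines: iez ari beje skj ksoy wya
Hunk 3: at line 1 remove [beje,skj] add [kthq,azfbq] -> 6 lines: iez ari kthq azfbq ksoy wya
Hunk 4: at line 1 remove [kthq,azfbq] add [pntk,fzzlp,imq] -> 7 lines: iez ari pntk fzzlp imq ksoy wya
Hunk 5: at line 3 remove [imq] add [fhgga,qezi,uefwr] -> 9 lines: iez ari pntk fzzlp fhgga qezi uefwr ksoy wya
Final line count: 9

Answer: 9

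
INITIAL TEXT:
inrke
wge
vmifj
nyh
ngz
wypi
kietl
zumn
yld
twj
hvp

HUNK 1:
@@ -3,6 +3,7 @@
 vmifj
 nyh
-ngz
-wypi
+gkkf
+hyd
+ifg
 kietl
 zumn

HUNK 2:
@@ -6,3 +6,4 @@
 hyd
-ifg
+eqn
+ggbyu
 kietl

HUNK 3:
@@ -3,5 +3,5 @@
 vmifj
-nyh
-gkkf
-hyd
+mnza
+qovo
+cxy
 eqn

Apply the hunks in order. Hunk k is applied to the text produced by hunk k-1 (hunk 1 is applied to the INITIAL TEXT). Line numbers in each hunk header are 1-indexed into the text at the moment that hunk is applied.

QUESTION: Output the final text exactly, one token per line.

Answer: inrke
wge
vmifj
mnza
qovo
cxy
eqn
ggbyu
kietl
zumn
yld
twj
hvp

Derivation:
Hunk 1: at line 3 remove [ngz,wypi] add [gkkf,hyd,ifg] -> 12 lines: inrke wge vmifj nyh gkkf hyd ifg kietl zumn yld twj hvp
Hunk 2: at line 6 remove [ifg] add [eqn,ggbyu] -> 13 lines: inrke wge vmifj nyh gkkf hyd eqn ggbyu kietl zumn yld twj hvp
Hunk 3: at line 3 remove [nyh,gkkf,hyd] add [mnza,qovo,cxy] -> 13 lines: inrke wge vmifj mnza qovo cxy eqn ggbyu kietl zumn yld twj hvp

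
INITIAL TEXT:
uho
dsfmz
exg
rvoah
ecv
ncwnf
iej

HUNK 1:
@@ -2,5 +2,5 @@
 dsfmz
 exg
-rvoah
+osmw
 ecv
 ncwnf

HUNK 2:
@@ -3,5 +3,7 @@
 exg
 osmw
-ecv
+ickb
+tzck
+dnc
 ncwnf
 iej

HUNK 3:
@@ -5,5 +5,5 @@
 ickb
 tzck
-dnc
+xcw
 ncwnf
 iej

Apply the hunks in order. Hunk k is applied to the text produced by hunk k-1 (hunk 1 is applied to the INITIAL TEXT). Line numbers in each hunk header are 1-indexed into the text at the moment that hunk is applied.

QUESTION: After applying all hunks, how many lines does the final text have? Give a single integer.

Answer: 9

Derivation:
Hunk 1: at line 2 remove [rvoah] add [osmw] -> 7 lines: uho dsfmz exg osmw ecv ncwnf iej
Hunk 2: at line 3 remove [ecv] add [ickb,tzck,dnc] -> 9 lines: uho dsfmz exg osmw ickb tzck dnc ncwnf iej
Hunk 3: at line 5 remove [dnc] add [xcw] -> 9 lines: uho dsfmz exg osmw ickb tzck xcw ncwnf iej
Final line count: 9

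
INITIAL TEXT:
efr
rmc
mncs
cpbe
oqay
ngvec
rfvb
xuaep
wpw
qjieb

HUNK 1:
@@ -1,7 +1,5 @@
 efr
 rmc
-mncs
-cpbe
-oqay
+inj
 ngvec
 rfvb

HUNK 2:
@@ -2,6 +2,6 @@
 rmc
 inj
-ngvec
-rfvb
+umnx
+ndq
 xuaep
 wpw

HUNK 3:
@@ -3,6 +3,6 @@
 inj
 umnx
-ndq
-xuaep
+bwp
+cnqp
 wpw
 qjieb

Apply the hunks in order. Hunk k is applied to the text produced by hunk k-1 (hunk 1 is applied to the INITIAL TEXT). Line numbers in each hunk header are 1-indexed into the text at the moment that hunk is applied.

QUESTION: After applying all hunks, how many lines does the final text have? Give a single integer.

Hunk 1: at line 1 remove [mncs,cpbe,oqay] add [inj] -> 8 lines: efr rmc inj ngvec rfvb xuaep wpw qjieb
Hunk 2: at line 2 remove [ngvec,rfvb] add [umnx,ndq] -> 8 lines: efr rmc inj umnx ndq xuaep wpw qjieb
Hunk 3: at line 3 remove [ndq,xuaep] add [bwp,cnqp] -> 8 lines: efr rmc inj umnx bwp cnqp wpw qjieb
Final line count: 8

Answer: 8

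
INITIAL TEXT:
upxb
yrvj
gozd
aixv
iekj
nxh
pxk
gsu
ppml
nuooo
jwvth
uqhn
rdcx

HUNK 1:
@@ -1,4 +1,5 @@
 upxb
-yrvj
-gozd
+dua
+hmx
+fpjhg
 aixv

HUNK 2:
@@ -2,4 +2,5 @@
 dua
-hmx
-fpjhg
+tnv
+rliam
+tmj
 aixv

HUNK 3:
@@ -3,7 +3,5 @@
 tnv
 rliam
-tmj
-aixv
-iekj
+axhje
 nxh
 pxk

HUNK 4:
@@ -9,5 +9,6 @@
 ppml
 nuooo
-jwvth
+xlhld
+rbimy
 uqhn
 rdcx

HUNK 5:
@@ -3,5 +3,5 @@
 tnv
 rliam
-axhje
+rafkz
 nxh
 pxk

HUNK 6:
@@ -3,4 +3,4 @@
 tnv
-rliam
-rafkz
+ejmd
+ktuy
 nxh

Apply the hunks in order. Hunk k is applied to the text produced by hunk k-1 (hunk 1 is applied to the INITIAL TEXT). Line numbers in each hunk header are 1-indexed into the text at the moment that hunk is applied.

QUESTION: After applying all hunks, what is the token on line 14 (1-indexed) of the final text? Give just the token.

Answer: rdcx

Derivation:
Hunk 1: at line 1 remove [yrvj,gozd] add [dua,hmx,fpjhg] -> 14 lines: upxb dua hmx fpjhg aixv iekj nxh pxk gsu ppml nuooo jwvth uqhn rdcx
Hunk 2: at line 2 remove [hmx,fpjhg] add [tnv,rliam,tmj] -> 15 lines: upxb dua tnv rliam tmj aixv iekj nxh pxk gsu ppml nuooo jwvth uqhn rdcx
Hunk 3: at line 3 remove [tmj,aixv,iekj] add [axhje] -> 13 lines: upxb dua tnv rliam axhje nxh pxk gsu ppml nuooo jwvth uqhn rdcx
Hunk 4: at line 9 remove [jwvth] add [xlhld,rbimy] -> 14 lines: upxb dua tnv rliam axhje nxh pxk gsu ppml nuooo xlhld rbimy uqhn rdcx
Hunk 5: at line 3 remove [axhje] add [rafkz] -> 14 lines: upxb dua tnv rliam rafkz nxh pxk gsu ppml nuooo xlhld rbimy uqhn rdcx
Hunk 6: at line 3 remove [rliam,rafkz] add [ejmd,ktuy] -> 14 lines: upxb dua tnv ejmd ktuy nxh pxk gsu ppml nuooo xlhld rbimy uqhn rdcx
Final line 14: rdcx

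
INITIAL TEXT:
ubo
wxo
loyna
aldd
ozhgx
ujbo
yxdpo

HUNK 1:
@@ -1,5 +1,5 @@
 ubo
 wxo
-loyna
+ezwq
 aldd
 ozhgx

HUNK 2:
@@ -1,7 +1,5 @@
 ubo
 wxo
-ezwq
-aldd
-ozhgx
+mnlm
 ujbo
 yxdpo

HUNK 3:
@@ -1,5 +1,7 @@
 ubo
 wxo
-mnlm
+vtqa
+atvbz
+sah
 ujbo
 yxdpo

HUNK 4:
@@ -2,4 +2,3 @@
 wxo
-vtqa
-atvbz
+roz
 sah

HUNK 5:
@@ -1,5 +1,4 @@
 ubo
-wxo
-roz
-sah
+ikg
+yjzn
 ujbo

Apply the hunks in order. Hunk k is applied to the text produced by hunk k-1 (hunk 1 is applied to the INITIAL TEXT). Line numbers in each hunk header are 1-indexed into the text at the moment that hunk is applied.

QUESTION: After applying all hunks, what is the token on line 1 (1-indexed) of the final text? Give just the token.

Hunk 1: at line 1 remove [loyna] add [ezwq] -> 7 lines: ubo wxo ezwq aldd ozhgx ujbo yxdpo
Hunk 2: at line 1 remove [ezwq,aldd,ozhgx] add [mnlm] -> 5 lines: ubo wxo mnlm ujbo yxdpo
Hunk 3: at line 1 remove [mnlm] add [vtqa,atvbz,sah] -> 7 lines: ubo wxo vtqa atvbz sah ujbo yxdpo
Hunk 4: at line 2 remove [vtqa,atvbz] add [roz] -> 6 lines: ubo wxo roz sah ujbo yxdpo
Hunk 5: at line 1 remove [wxo,roz,sah] add [ikg,yjzn] -> 5 lines: ubo ikg yjzn ujbo yxdpo
Final line 1: ubo

Answer: ubo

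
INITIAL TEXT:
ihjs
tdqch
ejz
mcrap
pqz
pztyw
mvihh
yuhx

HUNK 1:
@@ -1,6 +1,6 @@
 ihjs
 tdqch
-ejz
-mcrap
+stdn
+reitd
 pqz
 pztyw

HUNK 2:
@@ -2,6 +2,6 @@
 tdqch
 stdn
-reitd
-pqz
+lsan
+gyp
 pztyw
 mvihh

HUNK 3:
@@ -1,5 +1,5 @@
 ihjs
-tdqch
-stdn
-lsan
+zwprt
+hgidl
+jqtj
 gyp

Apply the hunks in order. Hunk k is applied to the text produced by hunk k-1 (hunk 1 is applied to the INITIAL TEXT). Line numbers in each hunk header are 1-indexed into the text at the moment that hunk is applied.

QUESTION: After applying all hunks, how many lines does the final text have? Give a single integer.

Hunk 1: at line 1 remove [ejz,mcrap] add [stdn,reitd] -> 8 lines: ihjs tdqch stdn reitd pqz pztyw mvihh yuhx
Hunk 2: at line 2 remove [reitd,pqz] add [lsan,gyp] -> 8 lines: ihjs tdqch stdn lsan gyp pztyw mvihh yuhx
Hunk 3: at line 1 remove [tdqch,stdn,lsan] add [zwprt,hgidl,jqtj] -> 8 lines: ihjs zwprt hgidl jqtj gyp pztyw mvihh yuhx
Final line count: 8

Answer: 8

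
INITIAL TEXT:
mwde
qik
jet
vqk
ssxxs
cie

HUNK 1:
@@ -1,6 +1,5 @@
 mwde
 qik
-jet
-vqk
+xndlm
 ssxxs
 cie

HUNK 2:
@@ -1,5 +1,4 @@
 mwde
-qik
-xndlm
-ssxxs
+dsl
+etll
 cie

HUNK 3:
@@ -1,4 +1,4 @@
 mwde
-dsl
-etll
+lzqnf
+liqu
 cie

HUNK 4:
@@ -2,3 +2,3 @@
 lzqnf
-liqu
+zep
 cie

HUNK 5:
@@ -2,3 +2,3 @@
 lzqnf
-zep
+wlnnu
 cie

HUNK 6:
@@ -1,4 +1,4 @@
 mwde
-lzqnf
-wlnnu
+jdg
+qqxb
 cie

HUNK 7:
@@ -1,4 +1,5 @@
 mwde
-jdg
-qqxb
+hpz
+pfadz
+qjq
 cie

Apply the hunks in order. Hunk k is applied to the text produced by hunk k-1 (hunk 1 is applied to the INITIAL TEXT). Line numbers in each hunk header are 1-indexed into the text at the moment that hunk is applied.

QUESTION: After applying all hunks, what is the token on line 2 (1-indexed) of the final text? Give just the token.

Answer: hpz

Derivation:
Hunk 1: at line 1 remove [jet,vqk] add [xndlm] -> 5 lines: mwde qik xndlm ssxxs cie
Hunk 2: at line 1 remove [qik,xndlm,ssxxs] add [dsl,etll] -> 4 lines: mwde dsl etll cie
Hunk 3: at line 1 remove [dsl,etll] add [lzqnf,liqu] -> 4 lines: mwde lzqnf liqu cie
Hunk 4: at line 2 remove [liqu] add [zep] -> 4 lines: mwde lzqnf zep cie
Hunk 5: at line 2 remove [zep] add [wlnnu] -> 4 lines: mwde lzqnf wlnnu cie
Hunk 6: at line 1 remove [lzqnf,wlnnu] add [jdg,qqxb] -> 4 lines: mwde jdg qqxb cie
Hunk 7: at line 1 remove [jdg,qqxb] add [hpz,pfadz,qjq] -> 5 lines: mwde hpz pfadz qjq cie
Final line 2: hpz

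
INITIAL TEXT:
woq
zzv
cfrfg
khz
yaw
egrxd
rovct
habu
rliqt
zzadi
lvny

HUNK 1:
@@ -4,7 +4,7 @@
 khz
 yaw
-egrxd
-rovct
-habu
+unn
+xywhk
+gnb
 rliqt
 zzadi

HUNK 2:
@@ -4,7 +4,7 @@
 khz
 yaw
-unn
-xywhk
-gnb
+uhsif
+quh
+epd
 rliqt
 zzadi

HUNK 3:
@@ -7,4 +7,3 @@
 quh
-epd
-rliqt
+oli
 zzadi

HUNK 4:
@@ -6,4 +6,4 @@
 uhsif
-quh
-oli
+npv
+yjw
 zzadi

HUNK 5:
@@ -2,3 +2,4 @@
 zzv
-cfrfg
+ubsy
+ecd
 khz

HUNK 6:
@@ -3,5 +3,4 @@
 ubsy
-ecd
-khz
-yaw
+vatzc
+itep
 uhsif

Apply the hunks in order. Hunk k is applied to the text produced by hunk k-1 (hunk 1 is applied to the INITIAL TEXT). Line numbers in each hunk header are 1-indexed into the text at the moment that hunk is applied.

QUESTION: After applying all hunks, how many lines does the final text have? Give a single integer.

Hunk 1: at line 4 remove [egrxd,rovct,habu] add [unn,xywhk,gnb] -> 11 lines: woq zzv cfrfg khz yaw unn xywhk gnb rliqt zzadi lvny
Hunk 2: at line 4 remove [unn,xywhk,gnb] add [uhsif,quh,epd] -> 11 lines: woq zzv cfrfg khz yaw uhsif quh epd rliqt zzadi lvny
Hunk 3: at line 7 remove [epd,rliqt] add [oli] -> 10 lines: woq zzv cfrfg khz yaw uhsif quh oli zzadi lvny
Hunk 4: at line 6 remove [quh,oli] add [npv,yjw] -> 10 lines: woq zzv cfrfg khz yaw uhsif npv yjw zzadi lvny
Hunk 5: at line 2 remove [cfrfg] add [ubsy,ecd] -> 11 lines: woq zzv ubsy ecd khz yaw uhsif npv yjw zzadi lvny
Hunk 6: at line 3 remove [ecd,khz,yaw] add [vatzc,itep] -> 10 lines: woq zzv ubsy vatzc itep uhsif npv yjw zzadi lvny
Final line count: 10

Answer: 10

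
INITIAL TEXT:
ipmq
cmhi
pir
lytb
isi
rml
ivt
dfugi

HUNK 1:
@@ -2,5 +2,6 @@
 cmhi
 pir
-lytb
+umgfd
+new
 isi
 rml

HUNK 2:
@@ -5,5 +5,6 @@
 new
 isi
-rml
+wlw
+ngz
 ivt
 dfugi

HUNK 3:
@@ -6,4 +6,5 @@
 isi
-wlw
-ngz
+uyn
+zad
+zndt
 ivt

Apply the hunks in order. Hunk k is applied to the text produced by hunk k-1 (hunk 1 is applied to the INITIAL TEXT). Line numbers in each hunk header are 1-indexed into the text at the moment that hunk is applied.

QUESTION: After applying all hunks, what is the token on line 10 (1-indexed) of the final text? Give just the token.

Hunk 1: at line 2 remove [lytb] add [umgfd,new] -> 9 lines: ipmq cmhi pir umgfd new isi rml ivt dfugi
Hunk 2: at line 5 remove [rml] add [wlw,ngz] -> 10 lines: ipmq cmhi pir umgfd new isi wlw ngz ivt dfugi
Hunk 3: at line 6 remove [wlw,ngz] add [uyn,zad,zndt] -> 11 lines: ipmq cmhi pir umgfd new isi uyn zad zndt ivt dfugi
Final line 10: ivt

Answer: ivt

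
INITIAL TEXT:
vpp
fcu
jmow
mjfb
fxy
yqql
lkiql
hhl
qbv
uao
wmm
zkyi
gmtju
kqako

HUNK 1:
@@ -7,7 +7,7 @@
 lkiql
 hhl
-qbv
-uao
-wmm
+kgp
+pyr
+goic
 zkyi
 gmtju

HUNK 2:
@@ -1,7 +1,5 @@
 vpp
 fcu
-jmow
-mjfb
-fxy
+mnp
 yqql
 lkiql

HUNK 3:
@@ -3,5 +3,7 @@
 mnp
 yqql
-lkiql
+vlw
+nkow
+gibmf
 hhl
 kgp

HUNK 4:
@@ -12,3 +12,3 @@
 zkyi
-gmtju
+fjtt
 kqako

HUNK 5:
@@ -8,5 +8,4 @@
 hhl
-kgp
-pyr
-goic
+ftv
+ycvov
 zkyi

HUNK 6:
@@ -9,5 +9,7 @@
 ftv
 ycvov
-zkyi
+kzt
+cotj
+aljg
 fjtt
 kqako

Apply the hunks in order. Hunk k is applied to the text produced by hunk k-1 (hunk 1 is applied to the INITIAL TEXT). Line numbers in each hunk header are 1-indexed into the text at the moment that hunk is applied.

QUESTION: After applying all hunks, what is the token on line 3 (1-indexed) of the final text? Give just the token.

Hunk 1: at line 7 remove [qbv,uao,wmm] add [kgp,pyr,goic] -> 14 lines: vpp fcu jmow mjfb fxy yqql lkiql hhl kgp pyr goic zkyi gmtju kqako
Hunk 2: at line 1 remove [jmow,mjfb,fxy] add [mnp] -> 12 lines: vpp fcu mnp yqql lkiql hhl kgp pyr goic zkyi gmtju kqako
Hunk 3: at line 3 remove [lkiql] add [vlw,nkow,gibmf] -> 14 lines: vpp fcu mnp yqql vlw nkow gibmf hhl kgp pyr goic zkyi gmtju kqako
Hunk 4: at line 12 remove [gmtju] add [fjtt] -> 14 lines: vpp fcu mnp yqql vlw nkow gibmf hhl kgp pyr goic zkyi fjtt kqako
Hunk 5: at line 8 remove [kgp,pyr,goic] add [ftv,ycvov] -> 13 lines: vpp fcu mnp yqql vlw nkow gibmf hhl ftv ycvov zkyi fjtt kqako
Hunk 6: at line 9 remove [zkyi] add [kzt,cotj,aljg] -> 15 lines: vpp fcu mnp yqql vlw nkow gibmf hhl ftv ycvov kzt cotj aljg fjtt kqako
Final line 3: mnp

Answer: mnp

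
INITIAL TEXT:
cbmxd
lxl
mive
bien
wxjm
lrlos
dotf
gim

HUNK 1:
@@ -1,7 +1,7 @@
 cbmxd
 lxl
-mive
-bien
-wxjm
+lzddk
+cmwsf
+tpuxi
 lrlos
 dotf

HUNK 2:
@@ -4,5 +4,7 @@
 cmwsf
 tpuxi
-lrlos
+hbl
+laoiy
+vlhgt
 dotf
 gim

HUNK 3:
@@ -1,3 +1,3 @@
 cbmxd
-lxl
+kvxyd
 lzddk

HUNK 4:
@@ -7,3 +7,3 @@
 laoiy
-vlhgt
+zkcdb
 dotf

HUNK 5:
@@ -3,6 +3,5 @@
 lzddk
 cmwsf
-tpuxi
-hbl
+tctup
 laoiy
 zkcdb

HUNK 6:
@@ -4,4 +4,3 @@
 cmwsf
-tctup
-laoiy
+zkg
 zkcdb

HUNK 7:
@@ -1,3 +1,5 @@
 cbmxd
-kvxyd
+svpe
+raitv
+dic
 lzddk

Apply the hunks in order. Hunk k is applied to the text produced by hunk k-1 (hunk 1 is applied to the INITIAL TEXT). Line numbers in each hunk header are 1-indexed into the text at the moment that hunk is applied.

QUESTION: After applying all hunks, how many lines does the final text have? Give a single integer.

Answer: 10

Derivation:
Hunk 1: at line 1 remove [mive,bien,wxjm] add [lzddk,cmwsf,tpuxi] -> 8 lines: cbmxd lxl lzddk cmwsf tpuxi lrlos dotf gim
Hunk 2: at line 4 remove [lrlos] add [hbl,laoiy,vlhgt] -> 10 lines: cbmxd lxl lzddk cmwsf tpuxi hbl laoiy vlhgt dotf gim
Hunk 3: at line 1 remove [lxl] add [kvxyd] -> 10 lines: cbmxd kvxyd lzddk cmwsf tpuxi hbl laoiy vlhgt dotf gim
Hunk 4: at line 7 remove [vlhgt] add [zkcdb] -> 10 lines: cbmxd kvxyd lzddk cmwsf tpuxi hbl laoiy zkcdb dotf gim
Hunk 5: at line 3 remove [tpuxi,hbl] add [tctup] -> 9 lines: cbmxd kvxyd lzddk cmwsf tctup laoiy zkcdb dotf gim
Hunk 6: at line 4 remove [tctup,laoiy] add [zkg] -> 8 lines: cbmxd kvxyd lzddk cmwsf zkg zkcdb dotf gim
Hunk 7: at line 1 remove [kvxyd] add [svpe,raitv,dic] -> 10 lines: cbmxd svpe raitv dic lzddk cmwsf zkg zkcdb dotf gim
Final line count: 10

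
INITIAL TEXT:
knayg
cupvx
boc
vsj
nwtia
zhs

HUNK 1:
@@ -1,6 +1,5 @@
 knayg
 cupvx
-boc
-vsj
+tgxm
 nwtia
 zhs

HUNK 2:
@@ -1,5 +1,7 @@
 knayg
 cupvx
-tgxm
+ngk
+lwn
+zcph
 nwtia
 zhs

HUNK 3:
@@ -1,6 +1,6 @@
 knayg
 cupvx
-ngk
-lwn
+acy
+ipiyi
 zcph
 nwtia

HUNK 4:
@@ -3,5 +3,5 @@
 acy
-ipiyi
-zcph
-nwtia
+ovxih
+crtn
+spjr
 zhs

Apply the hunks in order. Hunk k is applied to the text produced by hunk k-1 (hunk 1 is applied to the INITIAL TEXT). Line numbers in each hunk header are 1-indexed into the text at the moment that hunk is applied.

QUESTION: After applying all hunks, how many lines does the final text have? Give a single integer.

Hunk 1: at line 1 remove [boc,vsj] add [tgxm] -> 5 lines: knayg cupvx tgxm nwtia zhs
Hunk 2: at line 1 remove [tgxm] add [ngk,lwn,zcph] -> 7 lines: knayg cupvx ngk lwn zcph nwtia zhs
Hunk 3: at line 1 remove [ngk,lwn] add [acy,ipiyi] -> 7 lines: knayg cupvx acy ipiyi zcph nwtia zhs
Hunk 4: at line 3 remove [ipiyi,zcph,nwtia] add [ovxih,crtn,spjr] -> 7 lines: knayg cupvx acy ovxih crtn spjr zhs
Final line count: 7

Answer: 7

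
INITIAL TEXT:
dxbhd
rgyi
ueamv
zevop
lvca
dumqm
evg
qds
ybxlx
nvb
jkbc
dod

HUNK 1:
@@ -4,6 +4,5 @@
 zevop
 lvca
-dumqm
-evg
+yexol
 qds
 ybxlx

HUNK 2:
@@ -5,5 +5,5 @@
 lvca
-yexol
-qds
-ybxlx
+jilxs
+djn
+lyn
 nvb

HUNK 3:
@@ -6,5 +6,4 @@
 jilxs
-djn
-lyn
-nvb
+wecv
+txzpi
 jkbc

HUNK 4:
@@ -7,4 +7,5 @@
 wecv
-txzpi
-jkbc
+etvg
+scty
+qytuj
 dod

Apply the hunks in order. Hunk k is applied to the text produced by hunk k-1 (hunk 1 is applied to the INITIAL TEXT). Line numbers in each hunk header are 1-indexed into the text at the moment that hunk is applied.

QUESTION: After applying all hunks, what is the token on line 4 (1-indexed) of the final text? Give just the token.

Hunk 1: at line 4 remove [dumqm,evg] add [yexol] -> 11 lines: dxbhd rgyi ueamv zevop lvca yexol qds ybxlx nvb jkbc dod
Hunk 2: at line 5 remove [yexol,qds,ybxlx] add [jilxs,djn,lyn] -> 11 lines: dxbhd rgyi ueamv zevop lvca jilxs djn lyn nvb jkbc dod
Hunk 3: at line 6 remove [djn,lyn,nvb] add [wecv,txzpi] -> 10 lines: dxbhd rgyi ueamv zevop lvca jilxs wecv txzpi jkbc dod
Hunk 4: at line 7 remove [txzpi,jkbc] add [etvg,scty,qytuj] -> 11 lines: dxbhd rgyi ueamv zevop lvca jilxs wecv etvg scty qytuj dod
Final line 4: zevop

Answer: zevop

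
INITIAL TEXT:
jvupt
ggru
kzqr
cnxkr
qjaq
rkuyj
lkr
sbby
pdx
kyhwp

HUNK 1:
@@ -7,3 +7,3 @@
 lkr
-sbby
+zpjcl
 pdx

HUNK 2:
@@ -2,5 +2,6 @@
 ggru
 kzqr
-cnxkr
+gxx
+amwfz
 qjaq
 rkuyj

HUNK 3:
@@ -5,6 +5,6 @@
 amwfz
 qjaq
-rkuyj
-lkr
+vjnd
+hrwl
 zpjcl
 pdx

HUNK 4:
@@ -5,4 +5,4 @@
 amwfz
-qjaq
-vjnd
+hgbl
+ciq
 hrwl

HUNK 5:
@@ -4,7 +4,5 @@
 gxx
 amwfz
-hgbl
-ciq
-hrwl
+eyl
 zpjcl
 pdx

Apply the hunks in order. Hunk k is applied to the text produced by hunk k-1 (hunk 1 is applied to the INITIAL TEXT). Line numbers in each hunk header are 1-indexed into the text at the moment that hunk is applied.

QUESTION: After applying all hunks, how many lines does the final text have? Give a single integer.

Hunk 1: at line 7 remove [sbby] add [zpjcl] -> 10 lines: jvupt ggru kzqr cnxkr qjaq rkuyj lkr zpjcl pdx kyhwp
Hunk 2: at line 2 remove [cnxkr] add [gxx,amwfz] -> 11 lines: jvupt ggru kzqr gxx amwfz qjaq rkuyj lkr zpjcl pdx kyhwp
Hunk 3: at line 5 remove [rkuyj,lkr] add [vjnd,hrwl] -> 11 lines: jvupt ggru kzqr gxx amwfz qjaq vjnd hrwl zpjcl pdx kyhwp
Hunk 4: at line 5 remove [qjaq,vjnd] add [hgbl,ciq] -> 11 lines: jvupt ggru kzqr gxx amwfz hgbl ciq hrwl zpjcl pdx kyhwp
Hunk 5: at line 4 remove [hgbl,ciq,hrwl] add [eyl] -> 9 lines: jvupt ggru kzqr gxx amwfz eyl zpjcl pdx kyhwp
Final line count: 9

Answer: 9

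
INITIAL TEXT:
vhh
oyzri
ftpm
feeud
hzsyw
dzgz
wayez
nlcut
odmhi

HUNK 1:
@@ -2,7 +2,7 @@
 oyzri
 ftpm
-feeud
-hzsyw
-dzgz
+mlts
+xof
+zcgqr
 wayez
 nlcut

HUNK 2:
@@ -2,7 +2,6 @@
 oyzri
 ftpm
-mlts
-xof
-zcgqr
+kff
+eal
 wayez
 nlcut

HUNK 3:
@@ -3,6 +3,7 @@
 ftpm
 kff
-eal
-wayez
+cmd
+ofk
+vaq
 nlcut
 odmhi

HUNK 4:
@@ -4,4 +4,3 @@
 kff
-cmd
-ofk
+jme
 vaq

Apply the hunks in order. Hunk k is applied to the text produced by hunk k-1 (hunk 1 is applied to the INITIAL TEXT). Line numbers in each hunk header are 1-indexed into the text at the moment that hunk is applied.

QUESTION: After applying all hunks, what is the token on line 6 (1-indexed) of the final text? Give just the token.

Answer: vaq

Derivation:
Hunk 1: at line 2 remove [feeud,hzsyw,dzgz] add [mlts,xof,zcgqr] -> 9 lines: vhh oyzri ftpm mlts xof zcgqr wayez nlcut odmhi
Hunk 2: at line 2 remove [mlts,xof,zcgqr] add [kff,eal] -> 8 lines: vhh oyzri ftpm kff eal wayez nlcut odmhi
Hunk 3: at line 3 remove [eal,wayez] add [cmd,ofk,vaq] -> 9 lines: vhh oyzri ftpm kff cmd ofk vaq nlcut odmhi
Hunk 4: at line 4 remove [cmd,ofk] add [jme] -> 8 lines: vhh oyzri ftpm kff jme vaq nlcut odmhi
Final line 6: vaq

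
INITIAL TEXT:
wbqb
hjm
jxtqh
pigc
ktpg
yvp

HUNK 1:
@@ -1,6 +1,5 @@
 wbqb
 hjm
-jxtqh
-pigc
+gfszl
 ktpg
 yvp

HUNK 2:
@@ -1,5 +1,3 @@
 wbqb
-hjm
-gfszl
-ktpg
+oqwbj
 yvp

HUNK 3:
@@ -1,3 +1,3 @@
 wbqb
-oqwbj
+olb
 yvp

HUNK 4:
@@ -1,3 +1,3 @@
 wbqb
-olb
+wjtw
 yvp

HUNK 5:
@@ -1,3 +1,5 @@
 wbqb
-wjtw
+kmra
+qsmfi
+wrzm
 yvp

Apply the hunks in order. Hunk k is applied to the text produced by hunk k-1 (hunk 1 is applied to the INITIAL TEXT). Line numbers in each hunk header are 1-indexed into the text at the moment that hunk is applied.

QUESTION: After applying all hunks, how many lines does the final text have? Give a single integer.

Answer: 5

Derivation:
Hunk 1: at line 1 remove [jxtqh,pigc] add [gfszl] -> 5 lines: wbqb hjm gfszl ktpg yvp
Hunk 2: at line 1 remove [hjm,gfszl,ktpg] add [oqwbj] -> 3 lines: wbqb oqwbj yvp
Hunk 3: at line 1 remove [oqwbj] add [olb] -> 3 lines: wbqb olb yvp
Hunk 4: at line 1 remove [olb] add [wjtw] -> 3 lines: wbqb wjtw yvp
Hunk 5: at line 1 remove [wjtw] add [kmra,qsmfi,wrzm] -> 5 lines: wbqb kmra qsmfi wrzm yvp
Final line count: 5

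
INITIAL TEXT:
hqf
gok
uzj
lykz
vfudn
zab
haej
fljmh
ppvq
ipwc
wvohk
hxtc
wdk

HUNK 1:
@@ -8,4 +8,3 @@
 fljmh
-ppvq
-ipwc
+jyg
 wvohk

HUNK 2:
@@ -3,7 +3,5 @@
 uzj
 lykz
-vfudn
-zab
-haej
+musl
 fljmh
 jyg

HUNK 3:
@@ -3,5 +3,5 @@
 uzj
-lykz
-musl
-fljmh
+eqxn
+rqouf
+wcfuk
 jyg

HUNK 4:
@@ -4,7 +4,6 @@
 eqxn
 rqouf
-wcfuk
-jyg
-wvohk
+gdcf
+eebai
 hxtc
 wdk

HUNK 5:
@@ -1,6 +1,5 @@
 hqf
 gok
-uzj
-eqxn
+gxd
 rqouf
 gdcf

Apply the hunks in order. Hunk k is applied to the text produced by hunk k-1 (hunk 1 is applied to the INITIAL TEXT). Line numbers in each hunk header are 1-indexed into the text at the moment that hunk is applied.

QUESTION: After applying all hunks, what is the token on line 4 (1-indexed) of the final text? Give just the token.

Hunk 1: at line 8 remove [ppvq,ipwc] add [jyg] -> 12 lines: hqf gok uzj lykz vfudn zab haej fljmh jyg wvohk hxtc wdk
Hunk 2: at line 3 remove [vfudn,zab,haej] add [musl] -> 10 lines: hqf gok uzj lykz musl fljmh jyg wvohk hxtc wdk
Hunk 3: at line 3 remove [lykz,musl,fljmh] add [eqxn,rqouf,wcfuk] -> 10 lines: hqf gok uzj eqxn rqouf wcfuk jyg wvohk hxtc wdk
Hunk 4: at line 4 remove [wcfuk,jyg,wvohk] add [gdcf,eebai] -> 9 lines: hqf gok uzj eqxn rqouf gdcf eebai hxtc wdk
Hunk 5: at line 1 remove [uzj,eqxn] add [gxd] -> 8 lines: hqf gok gxd rqouf gdcf eebai hxtc wdk
Final line 4: rqouf

Answer: rqouf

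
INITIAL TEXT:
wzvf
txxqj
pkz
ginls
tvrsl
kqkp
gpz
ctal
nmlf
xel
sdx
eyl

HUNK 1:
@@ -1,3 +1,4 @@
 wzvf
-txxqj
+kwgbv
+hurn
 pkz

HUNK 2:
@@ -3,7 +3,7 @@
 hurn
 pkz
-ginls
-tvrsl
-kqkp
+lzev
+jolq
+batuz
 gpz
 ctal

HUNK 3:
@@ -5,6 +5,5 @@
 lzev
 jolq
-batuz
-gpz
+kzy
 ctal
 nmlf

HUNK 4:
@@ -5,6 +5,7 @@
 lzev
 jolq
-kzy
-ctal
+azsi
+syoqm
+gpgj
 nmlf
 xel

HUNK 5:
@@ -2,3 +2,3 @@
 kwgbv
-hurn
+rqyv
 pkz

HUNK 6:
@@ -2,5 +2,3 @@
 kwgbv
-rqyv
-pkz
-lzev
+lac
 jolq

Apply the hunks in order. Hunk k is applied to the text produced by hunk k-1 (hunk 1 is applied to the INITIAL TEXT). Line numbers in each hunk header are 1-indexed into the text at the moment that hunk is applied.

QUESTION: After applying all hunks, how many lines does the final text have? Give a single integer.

Hunk 1: at line 1 remove [txxqj] add [kwgbv,hurn] -> 13 lines: wzvf kwgbv hurn pkz ginls tvrsl kqkp gpz ctal nmlf xel sdx eyl
Hunk 2: at line 3 remove [ginls,tvrsl,kqkp] add [lzev,jolq,batuz] -> 13 lines: wzvf kwgbv hurn pkz lzev jolq batuz gpz ctal nmlf xel sdx eyl
Hunk 3: at line 5 remove [batuz,gpz] add [kzy] -> 12 lines: wzvf kwgbv hurn pkz lzev jolq kzy ctal nmlf xel sdx eyl
Hunk 4: at line 5 remove [kzy,ctal] add [azsi,syoqm,gpgj] -> 13 lines: wzvf kwgbv hurn pkz lzev jolq azsi syoqm gpgj nmlf xel sdx eyl
Hunk 5: at line 2 remove [hurn] add [rqyv] -> 13 lines: wzvf kwgbv rqyv pkz lzev jolq azsi syoqm gpgj nmlf xel sdx eyl
Hunk 6: at line 2 remove [rqyv,pkz,lzev] add [lac] -> 11 lines: wzvf kwgbv lac jolq azsi syoqm gpgj nmlf xel sdx eyl
Final line count: 11

Answer: 11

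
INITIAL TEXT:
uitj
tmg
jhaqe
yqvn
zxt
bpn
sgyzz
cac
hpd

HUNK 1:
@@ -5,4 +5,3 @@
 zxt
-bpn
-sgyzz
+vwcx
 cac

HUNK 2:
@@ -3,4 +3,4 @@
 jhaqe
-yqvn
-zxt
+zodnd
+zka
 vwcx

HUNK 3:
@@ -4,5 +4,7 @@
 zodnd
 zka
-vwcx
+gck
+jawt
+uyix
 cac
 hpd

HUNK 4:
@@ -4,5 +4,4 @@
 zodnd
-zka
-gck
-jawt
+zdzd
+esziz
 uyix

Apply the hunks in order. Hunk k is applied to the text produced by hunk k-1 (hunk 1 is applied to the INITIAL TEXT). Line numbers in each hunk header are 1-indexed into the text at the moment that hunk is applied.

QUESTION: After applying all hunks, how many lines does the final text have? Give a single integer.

Answer: 9

Derivation:
Hunk 1: at line 5 remove [bpn,sgyzz] add [vwcx] -> 8 lines: uitj tmg jhaqe yqvn zxt vwcx cac hpd
Hunk 2: at line 3 remove [yqvn,zxt] add [zodnd,zka] -> 8 lines: uitj tmg jhaqe zodnd zka vwcx cac hpd
Hunk 3: at line 4 remove [vwcx] add [gck,jawt,uyix] -> 10 lines: uitj tmg jhaqe zodnd zka gck jawt uyix cac hpd
Hunk 4: at line 4 remove [zka,gck,jawt] add [zdzd,esziz] -> 9 lines: uitj tmg jhaqe zodnd zdzd esziz uyix cac hpd
Final line count: 9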